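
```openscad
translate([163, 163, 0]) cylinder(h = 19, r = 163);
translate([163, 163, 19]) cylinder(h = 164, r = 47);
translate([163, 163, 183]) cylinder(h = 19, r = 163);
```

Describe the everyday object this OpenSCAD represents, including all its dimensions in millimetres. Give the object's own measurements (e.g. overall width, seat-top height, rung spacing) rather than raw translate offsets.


A spool: two coaxial disc flanges of radius 163 mm and thickness 19 mm, joined by a core cylinder of radius 47 mm and height 164 mm. The lower flange rests on z = 0 and the three cylinders share a vertical axis.


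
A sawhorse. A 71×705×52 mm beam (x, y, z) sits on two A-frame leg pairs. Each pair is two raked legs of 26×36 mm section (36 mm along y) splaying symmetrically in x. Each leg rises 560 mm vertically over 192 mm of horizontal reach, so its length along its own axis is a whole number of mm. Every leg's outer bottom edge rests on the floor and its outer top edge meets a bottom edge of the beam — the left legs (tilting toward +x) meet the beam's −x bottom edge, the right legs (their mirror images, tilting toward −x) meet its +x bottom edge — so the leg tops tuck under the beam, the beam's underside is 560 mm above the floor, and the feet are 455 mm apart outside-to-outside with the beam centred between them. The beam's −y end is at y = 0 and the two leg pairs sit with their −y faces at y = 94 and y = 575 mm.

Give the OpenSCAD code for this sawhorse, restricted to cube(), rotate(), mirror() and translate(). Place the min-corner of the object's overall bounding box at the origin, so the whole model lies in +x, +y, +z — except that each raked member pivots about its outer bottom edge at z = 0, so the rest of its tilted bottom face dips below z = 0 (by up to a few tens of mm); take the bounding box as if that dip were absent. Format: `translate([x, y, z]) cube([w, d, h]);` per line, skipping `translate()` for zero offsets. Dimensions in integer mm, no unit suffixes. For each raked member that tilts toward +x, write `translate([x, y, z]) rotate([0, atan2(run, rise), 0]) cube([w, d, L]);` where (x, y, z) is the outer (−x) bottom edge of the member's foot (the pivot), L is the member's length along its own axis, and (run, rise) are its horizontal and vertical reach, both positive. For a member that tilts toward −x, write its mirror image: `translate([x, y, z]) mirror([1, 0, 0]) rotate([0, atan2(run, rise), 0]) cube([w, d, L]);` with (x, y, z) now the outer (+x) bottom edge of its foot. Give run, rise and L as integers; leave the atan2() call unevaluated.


translate([192, 0, 560]) cube([71, 705, 52]);
translate([0, 94, 0]) rotate([0, atan2(192, 560), 0]) cube([26, 36, 592]);
translate([455, 94, 0]) mirror([1, 0, 0]) rotate([0, atan2(192, 560), 0]) cube([26, 36, 592]);
translate([0, 575, 0]) rotate([0, atan2(192, 560), 0]) cube([26, 36, 592]);
translate([455, 575, 0]) mirror([1, 0, 0]) rotate([0, atan2(192, 560), 0]) cube([26, 36, 592]);


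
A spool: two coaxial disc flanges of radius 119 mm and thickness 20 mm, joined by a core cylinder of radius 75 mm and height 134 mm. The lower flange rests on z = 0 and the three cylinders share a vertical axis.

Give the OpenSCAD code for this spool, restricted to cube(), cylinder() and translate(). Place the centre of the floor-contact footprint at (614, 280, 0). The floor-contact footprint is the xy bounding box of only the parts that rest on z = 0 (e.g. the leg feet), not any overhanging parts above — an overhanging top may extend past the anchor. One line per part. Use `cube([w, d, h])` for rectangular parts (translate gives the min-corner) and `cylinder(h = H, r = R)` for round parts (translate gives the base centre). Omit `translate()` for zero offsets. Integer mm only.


translate([614, 280, 0]) cylinder(h = 20, r = 119);
translate([614, 280, 20]) cylinder(h = 134, r = 75);
translate([614, 280, 154]) cylinder(h = 20, r = 119);


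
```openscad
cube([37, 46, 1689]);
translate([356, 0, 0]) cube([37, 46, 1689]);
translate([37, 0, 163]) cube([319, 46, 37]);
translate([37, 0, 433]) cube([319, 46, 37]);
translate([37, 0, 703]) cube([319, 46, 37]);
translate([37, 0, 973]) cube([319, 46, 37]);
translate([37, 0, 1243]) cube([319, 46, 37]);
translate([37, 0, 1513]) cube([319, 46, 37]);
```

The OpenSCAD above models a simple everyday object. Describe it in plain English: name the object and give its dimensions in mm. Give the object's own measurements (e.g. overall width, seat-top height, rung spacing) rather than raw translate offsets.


A straight ladder. Two 37×46 mm vertical rails, 1689 mm tall, stand 393 mm apart (outside-to-outside) with their front faces coplanar on the −y side. 6 rungs, each 46 mm deep and 37 mm tall, span between the inner faces of the rails, front faces flush with the rails. The lowest rung's underside is at z = 163 mm and rungs are spaced 270 mm apart (underside to underside).


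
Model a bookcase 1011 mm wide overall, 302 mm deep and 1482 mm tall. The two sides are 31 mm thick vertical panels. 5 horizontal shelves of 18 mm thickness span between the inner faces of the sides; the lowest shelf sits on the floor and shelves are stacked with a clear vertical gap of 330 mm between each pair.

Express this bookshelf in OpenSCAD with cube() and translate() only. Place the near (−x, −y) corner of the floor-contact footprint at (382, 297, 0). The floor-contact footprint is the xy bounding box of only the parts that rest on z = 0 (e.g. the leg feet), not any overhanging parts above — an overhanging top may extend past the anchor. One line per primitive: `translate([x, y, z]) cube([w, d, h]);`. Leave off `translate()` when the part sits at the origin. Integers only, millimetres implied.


translate([382, 297, 0]) cube([31, 302, 1482]);
translate([1362, 297, 0]) cube([31, 302, 1482]);
translate([413, 297, 0]) cube([949, 302, 18]);
translate([413, 297, 348]) cube([949, 302, 18]);
translate([413, 297, 696]) cube([949, 302, 18]);
translate([413, 297, 1044]) cube([949, 302, 18]);
translate([413, 297, 1392]) cube([949, 302, 18]);


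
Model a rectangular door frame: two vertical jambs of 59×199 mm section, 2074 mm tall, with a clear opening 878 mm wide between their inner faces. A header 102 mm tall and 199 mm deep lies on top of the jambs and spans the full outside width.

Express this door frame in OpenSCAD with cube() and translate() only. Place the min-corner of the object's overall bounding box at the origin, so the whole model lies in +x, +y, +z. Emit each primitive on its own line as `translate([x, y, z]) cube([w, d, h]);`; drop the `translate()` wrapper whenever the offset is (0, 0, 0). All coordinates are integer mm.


cube([59, 199, 2074]);
translate([937, 0, 0]) cube([59, 199, 2074]);
translate([0, 0, 2074]) cube([996, 199, 102]);


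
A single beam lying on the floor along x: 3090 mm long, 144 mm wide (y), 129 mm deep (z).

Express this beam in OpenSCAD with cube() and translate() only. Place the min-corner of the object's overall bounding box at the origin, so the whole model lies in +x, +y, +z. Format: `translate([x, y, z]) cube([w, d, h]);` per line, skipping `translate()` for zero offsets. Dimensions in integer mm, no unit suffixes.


cube([3090, 144, 129]);


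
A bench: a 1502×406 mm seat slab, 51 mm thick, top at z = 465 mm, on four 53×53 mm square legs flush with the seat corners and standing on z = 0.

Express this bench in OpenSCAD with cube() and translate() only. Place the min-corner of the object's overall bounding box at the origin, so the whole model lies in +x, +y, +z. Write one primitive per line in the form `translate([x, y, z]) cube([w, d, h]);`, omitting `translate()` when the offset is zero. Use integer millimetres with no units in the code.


// leg_h = 465 − 51 = 414
translate([0, 0, 414]) cube([1502, 406, 51]);
cube([53, 53, 414]);
translate([0, 353, 0]) cube([53, 53, 414]);
translate([1449, 0, 0]) cube([53, 53, 414]);
translate([1449, 353, 0]) cube([53, 53, 414]);


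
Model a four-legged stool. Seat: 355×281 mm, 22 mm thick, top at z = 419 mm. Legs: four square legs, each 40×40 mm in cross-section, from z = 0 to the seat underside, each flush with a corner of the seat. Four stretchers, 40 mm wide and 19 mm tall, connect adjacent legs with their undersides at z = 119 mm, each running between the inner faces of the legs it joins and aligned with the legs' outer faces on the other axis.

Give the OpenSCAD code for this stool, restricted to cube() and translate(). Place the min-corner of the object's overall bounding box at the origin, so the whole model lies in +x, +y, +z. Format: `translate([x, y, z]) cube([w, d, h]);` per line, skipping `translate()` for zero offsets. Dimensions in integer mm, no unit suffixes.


// leg_h = 419 - 22 = 397
// stretcher span = 355 - 2*40 = 275
translate([0, 0, 397]) cube([355, 281, 22]);
cube([40, 40, 397]);
translate([315, 0, 0]) cube([40, 40, 397]);
translate([0, 241, 0]) cube([40, 40, 397]);
translate([315, 241, 0]) cube([40, 40, 397]);
translate([40, 0, 119]) cube([275, 40, 19]);
translate([40, 241, 119]) cube([275, 40, 19]);
translate([0, 40, 119]) cube([40, 201, 19]);
translate([315, 40, 119]) cube([40, 201, 19]);


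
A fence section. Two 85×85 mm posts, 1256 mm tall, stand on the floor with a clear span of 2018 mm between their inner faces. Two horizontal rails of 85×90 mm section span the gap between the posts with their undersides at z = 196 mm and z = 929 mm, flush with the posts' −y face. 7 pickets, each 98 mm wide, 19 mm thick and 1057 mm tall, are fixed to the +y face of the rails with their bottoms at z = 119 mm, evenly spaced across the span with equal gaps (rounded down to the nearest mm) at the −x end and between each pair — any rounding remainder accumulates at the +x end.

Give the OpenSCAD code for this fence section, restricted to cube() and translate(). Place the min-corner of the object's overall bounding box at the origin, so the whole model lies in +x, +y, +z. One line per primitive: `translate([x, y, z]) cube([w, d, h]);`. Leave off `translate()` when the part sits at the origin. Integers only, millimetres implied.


cube([85, 85, 1256]);
translate([2103, 0, 0]) cube([85, 85, 1256]);
translate([85, 0, 196]) cube([2018, 85, 90]);
translate([85, 0, 929]) cube([2018, 85, 90]);
translate([251, 85, 119]) cube([98, 19, 1057]);
translate([515, 85, 119]) cube([98, 19, 1057]);
translate([779, 85, 119]) cube([98, 19, 1057]);
translate([1043, 85, 119]) cube([98, 19, 1057]);
translate([1307, 85, 119]) cube([98, 19, 1057]);
translate([1571, 85, 119]) cube([98, 19, 1057]);
translate([1835, 85, 119]) cube([98, 19, 1057]);


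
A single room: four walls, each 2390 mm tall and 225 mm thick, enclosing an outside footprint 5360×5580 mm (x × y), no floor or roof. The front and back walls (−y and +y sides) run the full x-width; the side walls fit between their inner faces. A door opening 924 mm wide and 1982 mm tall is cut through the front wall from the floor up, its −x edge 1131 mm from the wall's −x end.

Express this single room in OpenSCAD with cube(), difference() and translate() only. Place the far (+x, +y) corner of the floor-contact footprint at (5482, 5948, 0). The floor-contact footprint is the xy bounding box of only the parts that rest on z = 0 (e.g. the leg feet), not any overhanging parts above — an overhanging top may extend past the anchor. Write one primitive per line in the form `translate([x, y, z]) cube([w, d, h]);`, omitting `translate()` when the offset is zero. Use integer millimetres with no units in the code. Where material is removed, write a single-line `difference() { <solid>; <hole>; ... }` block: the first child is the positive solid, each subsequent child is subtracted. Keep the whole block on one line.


difference() { translate([122, 368, 0]) cube([5360, 225, 2390]); translate([1253, 368, 0]) cube([924, 225, 1982]); }
translate([122, 5723, 0]) cube([5360, 225, 2390]);
translate([122, 593, 0]) cube([225, 5130, 2390]);
translate([5257, 593, 0]) cube([225, 5130, 2390]);


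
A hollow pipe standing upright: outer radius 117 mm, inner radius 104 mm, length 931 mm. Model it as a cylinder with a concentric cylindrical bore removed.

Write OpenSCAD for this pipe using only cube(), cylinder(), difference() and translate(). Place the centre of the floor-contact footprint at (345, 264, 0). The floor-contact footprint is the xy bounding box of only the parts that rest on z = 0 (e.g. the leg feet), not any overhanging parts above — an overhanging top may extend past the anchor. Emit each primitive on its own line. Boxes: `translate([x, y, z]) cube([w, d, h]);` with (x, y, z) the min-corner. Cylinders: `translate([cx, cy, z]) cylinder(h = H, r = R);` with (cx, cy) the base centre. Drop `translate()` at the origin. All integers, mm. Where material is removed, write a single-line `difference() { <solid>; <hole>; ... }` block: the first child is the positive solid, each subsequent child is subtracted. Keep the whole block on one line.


difference() { translate([345, 264, 0]) cylinder(h = 931, r = 117); translate([345, 264, 0]) cylinder(h = 931, r = 104); }


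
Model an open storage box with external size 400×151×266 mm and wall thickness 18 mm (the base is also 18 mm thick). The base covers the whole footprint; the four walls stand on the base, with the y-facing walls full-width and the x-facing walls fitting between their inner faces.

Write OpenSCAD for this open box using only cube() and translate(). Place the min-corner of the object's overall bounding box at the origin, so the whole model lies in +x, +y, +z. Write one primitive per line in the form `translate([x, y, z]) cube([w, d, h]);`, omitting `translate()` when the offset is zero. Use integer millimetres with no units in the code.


cube([400, 151, 18]);
translate([0, 0, 18]) cube([400, 18, 248]);
translate([0, 133, 18]) cube([400, 18, 248]);
translate([0, 18, 18]) cube([18, 115, 248]);
translate([382, 18, 18]) cube([18, 115, 248]);


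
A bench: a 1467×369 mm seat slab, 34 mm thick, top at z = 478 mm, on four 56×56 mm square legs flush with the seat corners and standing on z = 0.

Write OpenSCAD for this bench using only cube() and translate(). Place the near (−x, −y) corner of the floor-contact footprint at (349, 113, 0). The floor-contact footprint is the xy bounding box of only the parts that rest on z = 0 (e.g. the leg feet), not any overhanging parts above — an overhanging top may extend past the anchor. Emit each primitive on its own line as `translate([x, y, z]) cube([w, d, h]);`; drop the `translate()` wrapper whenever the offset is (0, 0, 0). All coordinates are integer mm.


translate([349, 113, 444]) cube([1467, 369, 34]);
translate([349, 113, 0]) cube([56, 56, 444]);
translate([349, 426, 0]) cube([56, 56, 444]);
translate([1760, 113, 0]) cube([56, 56, 444]);
translate([1760, 426, 0]) cube([56, 56, 444]);


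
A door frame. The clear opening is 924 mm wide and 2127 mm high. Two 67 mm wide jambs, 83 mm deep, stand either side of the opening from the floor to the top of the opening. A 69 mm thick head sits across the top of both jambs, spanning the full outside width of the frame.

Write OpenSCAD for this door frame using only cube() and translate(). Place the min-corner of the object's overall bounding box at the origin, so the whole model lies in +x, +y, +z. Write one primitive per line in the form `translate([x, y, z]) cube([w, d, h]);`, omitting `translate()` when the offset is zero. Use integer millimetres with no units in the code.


cube([67, 83, 2127]);
translate([991, 0, 0]) cube([67, 83, 2127]);
translate([0, 0, 2127]) cube([1058, 83, 69]);


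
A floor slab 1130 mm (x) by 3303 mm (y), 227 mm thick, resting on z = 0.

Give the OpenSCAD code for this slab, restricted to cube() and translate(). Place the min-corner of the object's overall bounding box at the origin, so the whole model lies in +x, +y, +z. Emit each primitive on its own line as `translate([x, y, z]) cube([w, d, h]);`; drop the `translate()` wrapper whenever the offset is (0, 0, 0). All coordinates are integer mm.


cube([1130, 3303, 227]);


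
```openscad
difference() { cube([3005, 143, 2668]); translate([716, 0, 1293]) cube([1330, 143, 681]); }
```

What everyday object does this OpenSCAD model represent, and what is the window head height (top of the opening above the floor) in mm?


A wall with a window opening. The window head height is 1974 mm.

A wall with a rectangular opening subtracted — a window. Sill at z = 1293, opening 681 mm tall, so the head is at 1293 + 681 = 1974 mm.


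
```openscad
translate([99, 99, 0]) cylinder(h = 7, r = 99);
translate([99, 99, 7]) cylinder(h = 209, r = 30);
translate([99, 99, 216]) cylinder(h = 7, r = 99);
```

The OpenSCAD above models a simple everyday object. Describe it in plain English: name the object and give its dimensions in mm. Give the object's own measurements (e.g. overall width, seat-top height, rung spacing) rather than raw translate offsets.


A spool: two coaxial disc flanges of radius 99 mm and thickness 7 mm, joined by a core cylinder of radius 30 mm and height 209 mm. The lower flange rests on z = 0 and the three cylinders share a vertical axis.


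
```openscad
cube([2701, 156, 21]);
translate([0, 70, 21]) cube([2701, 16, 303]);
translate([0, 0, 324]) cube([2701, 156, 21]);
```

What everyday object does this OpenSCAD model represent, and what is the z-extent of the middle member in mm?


An I-beam. The web height is 303 mm.

Two wide flanges with a thin centred web — an I-beam. Overall 345 mm minus two 21 mm flanges gives a web of 345 − 2·21 = 303 mm.


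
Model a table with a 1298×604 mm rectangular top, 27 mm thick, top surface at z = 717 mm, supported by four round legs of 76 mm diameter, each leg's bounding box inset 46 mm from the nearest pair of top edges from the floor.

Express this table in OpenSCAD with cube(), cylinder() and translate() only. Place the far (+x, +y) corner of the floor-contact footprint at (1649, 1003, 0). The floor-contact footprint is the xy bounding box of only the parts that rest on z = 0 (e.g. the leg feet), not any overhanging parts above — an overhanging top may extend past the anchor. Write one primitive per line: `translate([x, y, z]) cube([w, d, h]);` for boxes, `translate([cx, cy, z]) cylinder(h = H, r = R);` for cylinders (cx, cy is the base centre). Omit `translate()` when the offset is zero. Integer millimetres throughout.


translate([397, 445, 690]) cube([1298, 604, 27]);
translate([481, 529, 0]) cylinder(h = 690, r = 38);
translate([1611, 529, 0]) cylinder(h = 690, r = 38);
translate([481, 965, 0]) cylinder(h = 690, r = 38);
translate([1611, 965, 0]) cylinder(h = 690, r = 38);


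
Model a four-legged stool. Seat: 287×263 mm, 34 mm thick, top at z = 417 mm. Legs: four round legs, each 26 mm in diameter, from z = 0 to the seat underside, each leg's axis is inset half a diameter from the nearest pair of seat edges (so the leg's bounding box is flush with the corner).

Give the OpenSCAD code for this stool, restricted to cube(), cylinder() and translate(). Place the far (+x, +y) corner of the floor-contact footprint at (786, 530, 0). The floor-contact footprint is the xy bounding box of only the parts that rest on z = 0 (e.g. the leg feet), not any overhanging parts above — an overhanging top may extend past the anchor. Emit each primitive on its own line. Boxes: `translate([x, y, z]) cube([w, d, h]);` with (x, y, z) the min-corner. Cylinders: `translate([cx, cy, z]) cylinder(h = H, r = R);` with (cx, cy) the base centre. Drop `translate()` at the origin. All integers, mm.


// leg_h = 417 - 34 = 383
translate([499, 267, 383]) cube([287, 263, 34]);
translate([512, 280, 0]) cylinder(h = 383, r = 13);
translate([773, 280, 0]) cylinder(h = 383, r = 13);
translate([512, 517, 0]) cylinder(h = 383, r = 13);
translate([773, 517, 0]) cylinder(h = 383, r = 13);


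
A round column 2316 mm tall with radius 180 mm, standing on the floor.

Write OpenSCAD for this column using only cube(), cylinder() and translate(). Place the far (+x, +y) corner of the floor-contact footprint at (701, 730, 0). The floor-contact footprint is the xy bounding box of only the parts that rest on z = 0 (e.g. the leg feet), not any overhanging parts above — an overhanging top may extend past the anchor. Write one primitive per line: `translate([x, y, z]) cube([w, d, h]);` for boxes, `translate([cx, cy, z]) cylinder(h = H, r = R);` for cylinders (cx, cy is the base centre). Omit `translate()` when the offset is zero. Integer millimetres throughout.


translate([521, 550, 0]) cylinder(h = 2316, r = 180);


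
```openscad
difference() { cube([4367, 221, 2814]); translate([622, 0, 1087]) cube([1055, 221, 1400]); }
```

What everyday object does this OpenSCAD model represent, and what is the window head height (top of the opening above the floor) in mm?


A wall with a window opening. The window head height is 2487 mm.

A wall with a rectangular opening subtracted — a window. Sill at z = 1087, opening 1400 mm tall, so the head is at 1087 + 1400 = 2487 mm.


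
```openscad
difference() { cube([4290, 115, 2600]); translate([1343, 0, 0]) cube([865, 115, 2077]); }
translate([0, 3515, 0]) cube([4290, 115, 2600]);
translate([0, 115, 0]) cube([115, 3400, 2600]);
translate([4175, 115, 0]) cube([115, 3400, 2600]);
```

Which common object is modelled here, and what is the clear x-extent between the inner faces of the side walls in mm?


A single room. The interior width is 4060 mm.

Four walls enclosing a rectangle with a door in the front wall — a room. Outside width 4290 minus two 115 mm walls gives 4060 mm.


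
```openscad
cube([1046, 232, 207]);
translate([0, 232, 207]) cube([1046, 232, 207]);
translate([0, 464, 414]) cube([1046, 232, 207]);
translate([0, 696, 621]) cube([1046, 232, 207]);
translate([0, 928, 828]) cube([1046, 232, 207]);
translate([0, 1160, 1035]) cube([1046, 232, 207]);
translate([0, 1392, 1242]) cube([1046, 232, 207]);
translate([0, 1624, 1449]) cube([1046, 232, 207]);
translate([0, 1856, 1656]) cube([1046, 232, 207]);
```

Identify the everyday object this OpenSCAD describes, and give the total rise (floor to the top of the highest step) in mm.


A staircase. The total rise is 1863 mm.

9 identical blocks, each offset up and back from the previous — a staircase. Each step is 207 mm tall and there are 9 of them, so the total rise is 9 × 207 = 1863 mm.


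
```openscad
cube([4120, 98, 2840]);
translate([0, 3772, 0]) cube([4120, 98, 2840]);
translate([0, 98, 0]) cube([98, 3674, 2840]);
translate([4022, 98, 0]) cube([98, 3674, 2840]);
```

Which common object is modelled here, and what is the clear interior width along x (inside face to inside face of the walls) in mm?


A house (or room) frame. The interior width is 3924 mm.

Four 2840 mm walls enclosing a rectangle with no floor or roof — a room or house frame. Outside width is 4120 mm and wall thickness is 98 mm, so the interior width is 4120 − 2 × 98 = 3924 mm.


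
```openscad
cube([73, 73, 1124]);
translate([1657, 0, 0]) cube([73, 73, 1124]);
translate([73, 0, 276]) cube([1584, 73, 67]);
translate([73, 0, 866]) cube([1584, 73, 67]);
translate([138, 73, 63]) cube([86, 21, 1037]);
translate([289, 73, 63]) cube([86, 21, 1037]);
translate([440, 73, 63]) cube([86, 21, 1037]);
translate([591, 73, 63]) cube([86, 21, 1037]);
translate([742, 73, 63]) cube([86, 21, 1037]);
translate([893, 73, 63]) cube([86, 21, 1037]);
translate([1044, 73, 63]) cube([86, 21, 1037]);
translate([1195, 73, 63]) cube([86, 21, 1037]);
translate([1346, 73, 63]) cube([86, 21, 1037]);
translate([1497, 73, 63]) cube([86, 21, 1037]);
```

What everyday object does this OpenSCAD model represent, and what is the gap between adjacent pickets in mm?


A fence section. The picket gap is 65 mm.

Two posts, two rails, 10 pickets — a fence section. Span 1584 mm holds 10 pickets of 86 mm with 11 equal gaps: ⌊(1584 − 10·86) / 11⌋ = 65 mm.


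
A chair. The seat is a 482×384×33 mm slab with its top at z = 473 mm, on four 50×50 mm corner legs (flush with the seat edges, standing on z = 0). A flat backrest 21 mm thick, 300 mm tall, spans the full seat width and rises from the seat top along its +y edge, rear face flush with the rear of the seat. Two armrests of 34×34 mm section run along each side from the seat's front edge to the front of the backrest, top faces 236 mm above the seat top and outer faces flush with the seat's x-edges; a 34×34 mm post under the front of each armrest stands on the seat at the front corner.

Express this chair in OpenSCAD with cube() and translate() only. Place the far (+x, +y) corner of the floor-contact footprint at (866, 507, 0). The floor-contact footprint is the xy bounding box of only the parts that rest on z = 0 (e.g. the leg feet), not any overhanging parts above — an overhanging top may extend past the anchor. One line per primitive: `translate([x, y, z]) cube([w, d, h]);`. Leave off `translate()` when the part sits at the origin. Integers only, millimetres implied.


// leg_h = 473 - 33 = 440
// arm post h = 236 - 34 = 202
translate([384, 123, 440]) cube([482, 384, 33]);
translate([384, 123, 0]) cube([50, 50, 440]);
translate([816, 123, 0]) cube([50, 50, 440]);
translate([384, 457, 0]) cube([50, 50, 440]);
translate([816, 457, 0]) cube([50, 50, 440]);
translate([384, 486, 473]) cube([482, 21, 300]);
translate([384, 123, 675]) cube([34, 363, 34]);
translate([832, 123, 675]) cube([34, 363, 34]);
translate([384, 123, 473]) cube([34, 34, 202]);
translate([832, 123, 473]) cube([34, 34, 202]);


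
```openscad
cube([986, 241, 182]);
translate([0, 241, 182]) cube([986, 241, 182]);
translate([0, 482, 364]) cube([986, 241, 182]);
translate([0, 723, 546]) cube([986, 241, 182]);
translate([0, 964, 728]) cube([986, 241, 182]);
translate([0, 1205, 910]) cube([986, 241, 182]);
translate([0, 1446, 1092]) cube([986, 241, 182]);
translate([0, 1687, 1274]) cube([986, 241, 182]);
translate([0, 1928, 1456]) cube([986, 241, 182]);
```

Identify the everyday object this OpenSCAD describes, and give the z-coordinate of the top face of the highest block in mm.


A staircase. The total rise is 1638 mm.

9 identical blocks, each offset up and back from the previous — a staircase. Each step is 182 mm tall and there are 9 of them, so the total rise is 9 × 182 = 1638 mm.


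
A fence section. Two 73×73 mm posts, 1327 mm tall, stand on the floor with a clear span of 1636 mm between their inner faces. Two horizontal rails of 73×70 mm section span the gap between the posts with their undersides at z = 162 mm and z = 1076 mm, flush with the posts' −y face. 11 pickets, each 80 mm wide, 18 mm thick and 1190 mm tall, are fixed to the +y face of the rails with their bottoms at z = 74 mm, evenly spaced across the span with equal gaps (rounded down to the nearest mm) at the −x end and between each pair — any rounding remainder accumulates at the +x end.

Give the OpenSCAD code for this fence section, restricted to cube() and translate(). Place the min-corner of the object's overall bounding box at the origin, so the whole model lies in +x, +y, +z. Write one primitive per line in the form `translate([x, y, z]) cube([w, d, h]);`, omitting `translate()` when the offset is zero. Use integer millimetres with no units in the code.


cube([73, 73, 1327]);
translate([1709, 0, 0]) cube([73, 73, 1327]);
translate([73, 0, 162]) cube([1636, 73, 70]);
translate([73, 0, 1076]) cube([1636, 73, 70]);
translate([136, 73, 74]) cube([80, 18, 1190]);
translate([279, 73, 74]) cube([80, 18, 1190]);
translate([422, 73, 74]) cube([80, 18, 1190]);
translate([565, 73, 74]) cube([80, 18, 1190]);
translate([708, 73, 74]) cube([80, 18, 1190]);
translate([851, 73, 74]) cube([80, 18, 1190]);
translate([994, 73, 74]) cube([80, 18, 1190]);
translate([1137, 73, 74]) cube([80, 18, 1190]);
translate([1280, 73, 74]) cube([80, 18, 1190]);
translate([1423, 73, 74]) cube([80, 18, 1190]);
translate([1566, 73, 74]) cube([80, 18, 1190]);


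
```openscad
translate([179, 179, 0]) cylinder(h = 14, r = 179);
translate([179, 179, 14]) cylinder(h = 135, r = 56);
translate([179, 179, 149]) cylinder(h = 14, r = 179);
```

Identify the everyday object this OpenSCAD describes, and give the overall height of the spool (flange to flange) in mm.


A spool. The overall height is 163 mm.

Three coaxial cylinders, large–small–large — a spool. Two 14 mm flanges and a 135 mm core give 14 + 135 + 14 = 163 mm.


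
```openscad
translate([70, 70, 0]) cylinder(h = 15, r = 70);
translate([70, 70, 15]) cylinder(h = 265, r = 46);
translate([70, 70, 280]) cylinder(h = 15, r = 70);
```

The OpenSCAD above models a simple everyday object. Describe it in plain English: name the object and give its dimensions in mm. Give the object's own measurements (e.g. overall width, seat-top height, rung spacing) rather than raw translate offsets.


A spool: two coaxial disc flanges of radius 70 mm and thickness 15 mm, joined by a core cylinder of radius 46 mm and height 265 mm. The lower flange rests on z = 0 and the three cylinders share a vertical axis.


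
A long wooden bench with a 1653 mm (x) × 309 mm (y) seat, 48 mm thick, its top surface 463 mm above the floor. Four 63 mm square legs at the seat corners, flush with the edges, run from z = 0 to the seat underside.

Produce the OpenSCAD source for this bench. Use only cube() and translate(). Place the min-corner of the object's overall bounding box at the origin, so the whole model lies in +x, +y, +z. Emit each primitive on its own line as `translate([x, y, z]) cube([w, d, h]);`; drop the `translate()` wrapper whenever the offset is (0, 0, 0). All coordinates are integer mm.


translate([0, 0, 415]) cube([1653, 309, 48]);
cube([63, 63, 415]);
translate([0, 246, 0]) cube([63, 63, 415]);
translate([1590, 0, 0]) cube([63, 63, 415]);
translate([1590, 246, 0]) cube([63, 63, 415]);


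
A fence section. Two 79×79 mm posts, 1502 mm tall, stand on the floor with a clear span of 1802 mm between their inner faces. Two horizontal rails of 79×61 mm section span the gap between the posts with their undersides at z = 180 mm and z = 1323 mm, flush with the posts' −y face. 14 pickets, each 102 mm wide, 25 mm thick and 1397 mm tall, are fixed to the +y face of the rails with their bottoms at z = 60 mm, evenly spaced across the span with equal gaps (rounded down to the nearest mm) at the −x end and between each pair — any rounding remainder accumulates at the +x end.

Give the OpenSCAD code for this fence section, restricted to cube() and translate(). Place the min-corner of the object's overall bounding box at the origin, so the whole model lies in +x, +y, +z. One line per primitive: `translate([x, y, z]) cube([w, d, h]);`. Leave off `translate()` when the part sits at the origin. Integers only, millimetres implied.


cube([79, 79, 1502]);
translate([1881, 0, 0]) cube([79, 79, 1502]);
translate([79, 0, 180]) cube([1802, 79, 61]);
translate([79, 0, 1323]) cube([1802, 79, 61]);
translate([103, 79, 60]) cube([102, 25, 1397]);
translate([229, 79, 60]) cube([102, 25, 1397]);
translate([355, 79, 60]) cube([102, 25, 1397]);
translate([481, 79, 60]) cube([102, 25, 1397]);
translate([607, 79, 60]) cube([102, 25, 1397]);
translate([733, 79, 60]) cube([102, 25, 1397]);
translate([859, 79, 60]) cube([102, 25, 1397]);
translate([985, 79, 60]) cube([102, 25, 1397]);
translate([1111, 79, 60]) cube([102, 25, 1397]);
translate([1237, 79, 60]) cube([102, 25, 1397]);
translate([1363, 79, 60]) cube([102, 25, 1397]);
translate([1489, 79, 60]) cube([102, 25, 1397]);
translate([1615, 79, 60]) cube([102, 25, 1397]);
translate([1741, 79, 60]) cube([102, 25, 1397]);


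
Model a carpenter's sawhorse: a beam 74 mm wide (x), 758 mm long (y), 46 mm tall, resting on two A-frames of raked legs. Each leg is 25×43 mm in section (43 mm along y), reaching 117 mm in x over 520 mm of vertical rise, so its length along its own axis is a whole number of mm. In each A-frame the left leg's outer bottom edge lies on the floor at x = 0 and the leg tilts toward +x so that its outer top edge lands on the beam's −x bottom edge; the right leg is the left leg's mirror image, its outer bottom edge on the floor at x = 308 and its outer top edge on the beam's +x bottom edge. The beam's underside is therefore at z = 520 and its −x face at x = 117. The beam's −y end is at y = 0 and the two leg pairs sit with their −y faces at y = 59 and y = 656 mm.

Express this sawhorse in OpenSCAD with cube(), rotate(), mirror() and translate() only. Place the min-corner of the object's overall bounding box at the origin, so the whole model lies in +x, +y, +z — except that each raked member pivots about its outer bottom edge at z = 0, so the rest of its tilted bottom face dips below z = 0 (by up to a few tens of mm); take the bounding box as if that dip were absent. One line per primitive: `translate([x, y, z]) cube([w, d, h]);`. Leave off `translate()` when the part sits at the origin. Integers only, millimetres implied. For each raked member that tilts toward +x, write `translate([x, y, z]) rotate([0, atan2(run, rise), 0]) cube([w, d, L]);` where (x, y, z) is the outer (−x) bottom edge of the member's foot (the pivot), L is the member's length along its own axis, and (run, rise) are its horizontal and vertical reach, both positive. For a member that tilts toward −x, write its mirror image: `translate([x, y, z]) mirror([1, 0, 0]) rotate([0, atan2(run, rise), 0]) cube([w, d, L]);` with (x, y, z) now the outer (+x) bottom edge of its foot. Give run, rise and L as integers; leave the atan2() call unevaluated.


translate([117, 0, 520]) cube([74, 758, 46]);
translate([0, 59, 0]) rotate([0, atan2(117, 520), 0]) cube([25, 43, 533]);
translate([308, 59, 0]) mirror([1, 0, 0]) rotate([0, atan2(117, 520), 0]) cube([25, 43, 533]);
translate([0, 656, 0]) rotate([0, atan2(117, 520), 0]) cube([25, 43, 533]);
translate([308, 656, 0]) mirror([1, 0, 0]) rotate([0, atan2(117, 520), 0]) cube([25, 43, 533]);


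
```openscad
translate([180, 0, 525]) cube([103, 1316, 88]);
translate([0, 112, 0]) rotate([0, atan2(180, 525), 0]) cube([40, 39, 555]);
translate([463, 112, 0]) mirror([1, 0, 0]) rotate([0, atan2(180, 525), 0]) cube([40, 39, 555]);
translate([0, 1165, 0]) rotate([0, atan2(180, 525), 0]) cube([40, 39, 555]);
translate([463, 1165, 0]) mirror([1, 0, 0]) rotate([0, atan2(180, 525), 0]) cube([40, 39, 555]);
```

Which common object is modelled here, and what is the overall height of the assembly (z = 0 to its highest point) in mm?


A sawhorse. The overall height is 613 mm.

A beam across two mirrored pairs of raked legs — a sawhorse. The beam's underside is at z = 525 (matching the legs' vertical rise in atan2(180, 525)) and the beam is 88 mm tall, so its top is at 525 + 88 = 613 mm. The raked legs top out at the beam's underside, so that is the highest point.


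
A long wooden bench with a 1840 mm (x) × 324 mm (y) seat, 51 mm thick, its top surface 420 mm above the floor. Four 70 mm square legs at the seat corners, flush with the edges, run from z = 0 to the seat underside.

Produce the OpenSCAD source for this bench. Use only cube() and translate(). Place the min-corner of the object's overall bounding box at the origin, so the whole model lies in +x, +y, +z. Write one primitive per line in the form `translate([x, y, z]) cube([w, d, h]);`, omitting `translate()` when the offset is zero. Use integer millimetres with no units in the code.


translate([0, 0, 369]) cube([1840, 324, 51]);
cube([70, 70, 369]);
translate([0, 254, 0]) cube([70, 70, 369]);
translate([1770, 0, 0]) cube([70, 70, 369]);
translate([1770, 254, 0]) cube([70, 70, 369]);


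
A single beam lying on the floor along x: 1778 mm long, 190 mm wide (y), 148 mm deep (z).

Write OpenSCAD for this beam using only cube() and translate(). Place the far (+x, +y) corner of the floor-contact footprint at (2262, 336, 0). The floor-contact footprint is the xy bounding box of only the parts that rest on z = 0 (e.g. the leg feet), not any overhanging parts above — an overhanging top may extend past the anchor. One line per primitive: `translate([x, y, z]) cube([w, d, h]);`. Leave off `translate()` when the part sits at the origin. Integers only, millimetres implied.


translate([484, 146, 0]) cube([1778, 190, 148]);


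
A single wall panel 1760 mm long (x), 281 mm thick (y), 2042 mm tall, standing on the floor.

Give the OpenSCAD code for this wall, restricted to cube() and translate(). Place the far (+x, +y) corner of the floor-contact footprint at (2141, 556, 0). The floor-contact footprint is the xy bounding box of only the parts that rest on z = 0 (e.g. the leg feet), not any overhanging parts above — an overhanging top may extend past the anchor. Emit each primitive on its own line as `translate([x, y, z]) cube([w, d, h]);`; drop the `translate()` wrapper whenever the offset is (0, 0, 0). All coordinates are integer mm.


translate([381, 275, 0]) cube([1760, 281, 2042]);


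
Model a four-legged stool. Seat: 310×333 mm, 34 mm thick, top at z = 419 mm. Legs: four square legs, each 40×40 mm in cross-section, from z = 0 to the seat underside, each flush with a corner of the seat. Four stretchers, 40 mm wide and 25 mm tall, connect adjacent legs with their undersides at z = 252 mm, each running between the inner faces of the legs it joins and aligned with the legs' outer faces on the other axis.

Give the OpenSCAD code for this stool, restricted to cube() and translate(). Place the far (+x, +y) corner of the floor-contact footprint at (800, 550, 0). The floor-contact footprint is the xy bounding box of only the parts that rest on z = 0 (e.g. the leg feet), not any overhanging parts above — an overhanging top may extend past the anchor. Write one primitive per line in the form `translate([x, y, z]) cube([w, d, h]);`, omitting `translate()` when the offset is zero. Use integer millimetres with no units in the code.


translate([490, 217, 385]) cube([310, 333, 34]);
translate([490, 217, 0]) cube([40, 40, 385]);
translate([760, 217, 0]) cube([40, 40, 385]);
translate([490, 510, 0]) cube([40, 40, 385]);
translate([760, 510, 0]) cube([40, 40, 385]);
translate([530, 217, 252]) cube([230, 40, 25]);
translate([530, 510, 252]) cube([230, 40, 25]);
translate([490, 257, 252]) cube([40, 253, 25]);
translate([760, 257, 252]) cube([40, 253, 25]);


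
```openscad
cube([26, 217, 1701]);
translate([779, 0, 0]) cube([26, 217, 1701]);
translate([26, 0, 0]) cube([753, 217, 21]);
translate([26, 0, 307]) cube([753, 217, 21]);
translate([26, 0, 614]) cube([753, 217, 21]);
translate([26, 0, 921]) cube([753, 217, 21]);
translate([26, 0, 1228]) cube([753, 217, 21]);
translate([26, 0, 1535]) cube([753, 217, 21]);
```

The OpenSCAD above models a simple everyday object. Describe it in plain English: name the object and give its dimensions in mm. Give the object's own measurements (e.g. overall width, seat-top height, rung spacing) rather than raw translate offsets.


An open bookshelf. Two side panels, each 26 mm thick, 217 mm deep and 1701 mm tall, stand 805 mm apart (outside-to-outside). Between them sit 6 shelves, each 21 mm thick and 217 mm deep, spanning the full gap between the sides. The bottom shelf rests on the floor (its underside at z = 0) and the clear gap between one shelf's top and the next shelf's underside is 286 mm.


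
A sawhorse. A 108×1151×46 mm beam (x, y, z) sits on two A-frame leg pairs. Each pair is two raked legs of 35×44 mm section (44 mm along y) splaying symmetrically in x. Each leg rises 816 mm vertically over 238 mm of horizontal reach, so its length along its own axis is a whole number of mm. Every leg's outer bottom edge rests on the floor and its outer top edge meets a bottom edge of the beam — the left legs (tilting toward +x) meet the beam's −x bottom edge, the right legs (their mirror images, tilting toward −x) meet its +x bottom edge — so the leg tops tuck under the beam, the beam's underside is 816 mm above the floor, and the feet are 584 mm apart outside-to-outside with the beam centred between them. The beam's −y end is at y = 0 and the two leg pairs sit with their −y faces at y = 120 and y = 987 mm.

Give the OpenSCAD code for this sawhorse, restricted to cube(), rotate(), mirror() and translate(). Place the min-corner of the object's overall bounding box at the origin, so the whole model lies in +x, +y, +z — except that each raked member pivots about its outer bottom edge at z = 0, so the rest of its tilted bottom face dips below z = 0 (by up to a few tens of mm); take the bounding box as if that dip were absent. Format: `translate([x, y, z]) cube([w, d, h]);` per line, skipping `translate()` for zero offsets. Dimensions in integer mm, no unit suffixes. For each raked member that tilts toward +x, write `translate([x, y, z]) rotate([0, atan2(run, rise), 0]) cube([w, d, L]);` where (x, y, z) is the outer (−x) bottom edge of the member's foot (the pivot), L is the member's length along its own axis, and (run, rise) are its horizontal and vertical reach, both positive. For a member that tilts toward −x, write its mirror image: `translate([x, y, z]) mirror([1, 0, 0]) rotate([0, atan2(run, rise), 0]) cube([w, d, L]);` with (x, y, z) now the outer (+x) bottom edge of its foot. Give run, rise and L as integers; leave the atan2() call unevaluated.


translate([238, 0, 816]) cube([108, 1151, 46]);
translate([0, 120, 0]) rotate([0, atan2(238, 816), 0]) cube([35, 44, 850]);
translate([584, 120, 0]) mirror([1, 0, 0]) rotate([0, atan2(238, 816), 0]) cube([35, 44, 850]);
translate([0, 987, 0]) rotate([0, atan2(238, 816), 0]) cube([35, 44, 850]);
translate([584, 987, 0]) mirror([1, 0, 0]) rotate([0, atan2(238, 816), 0]) cube([35, 44, 850]);
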